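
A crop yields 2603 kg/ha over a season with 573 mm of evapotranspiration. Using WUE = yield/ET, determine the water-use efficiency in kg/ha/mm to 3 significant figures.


WUE = 2603 / 573 = 4.54 kg/ha/mm
Therefore the water-use efficiency = 4.54 kg/ha/mm.


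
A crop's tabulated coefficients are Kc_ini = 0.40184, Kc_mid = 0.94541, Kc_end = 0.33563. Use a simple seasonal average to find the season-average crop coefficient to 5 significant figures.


Approach: apply a simple seasonal average, Kc_avg = (Kc_ini + Kc_mid + Kc_end)/3.
Kc_avg = (0.40184 + 0.94541 + 0.33563)/3 = 0.56096
Therefore the season-average crop coefficient = 0.56096.


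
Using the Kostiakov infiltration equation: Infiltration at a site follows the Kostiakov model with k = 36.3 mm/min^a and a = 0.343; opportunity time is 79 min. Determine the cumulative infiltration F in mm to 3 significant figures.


Approach: apply the Kostiakov infiltration equation, F = k*t^a.
F = 36.3 * 79^0.343 = 162 mm
Therefore the cumulative infiltration F = 162 mm.


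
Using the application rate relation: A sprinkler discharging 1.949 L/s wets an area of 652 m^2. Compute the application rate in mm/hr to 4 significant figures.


Approach: apply the application rate relation, rate = (Q/A)*3600.
rate = (1.949 / 652) * 3600 = 10.76 mm/hr
Therefore the application rate = 10.76 mm/hr.


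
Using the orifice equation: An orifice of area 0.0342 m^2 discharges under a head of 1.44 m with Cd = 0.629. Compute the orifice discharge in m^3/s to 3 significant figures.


Approach: apply the orifice equation, Q = Cd*A*sqrt(2*g*h).
Q = 0.629 * 0.0342 * sqrt(2*9.81*1.44) = 0.114 m^3/s
Therefore the orifice discharge = 0.114 m^3/s.


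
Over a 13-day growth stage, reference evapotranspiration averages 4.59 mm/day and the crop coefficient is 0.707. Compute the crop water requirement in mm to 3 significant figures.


Approach: apply the crop water requirement relation, CWR = ET0 * Kc * days.
CWR = 4.59 * 0.707 * 13 = 42.2 mm
Therefore the crop water requirement = 42.2 mm.


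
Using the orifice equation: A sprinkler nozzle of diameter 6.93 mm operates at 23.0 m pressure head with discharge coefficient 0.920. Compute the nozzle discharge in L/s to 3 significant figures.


Approach: apply the orifice equation, Q = Cd*A*sqrt(2*g*h), A = pi*(d/2)^2.
A = pi*(6.93e-3/2)^2 = 3.7719e-05 m^2
Q = 0.920 * 3.7719e-05 * sqrt(2*9.81*23.0) * 1000 = 0.737 L/s
Therefore the nozzle discharge = 0.737 L/s.


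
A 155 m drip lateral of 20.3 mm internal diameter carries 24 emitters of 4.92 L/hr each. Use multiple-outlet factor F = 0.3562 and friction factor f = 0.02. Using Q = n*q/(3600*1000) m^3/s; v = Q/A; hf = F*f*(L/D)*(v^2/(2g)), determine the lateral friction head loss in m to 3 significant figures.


Q = 24*4.92/(3600*1000) = 3.2800e-05 m^3/s
A = pi*(20.3e-3/2)^2 = 3.2365e-04 m^2, so v = Q/A = 0.10134 m/s
hf = 0.3562*0.02*(155/0.0203)*(0.10134^2/(2*9.81)) = 0.0285 m
Therefore the lateral friction head loss = 0.0285 m.


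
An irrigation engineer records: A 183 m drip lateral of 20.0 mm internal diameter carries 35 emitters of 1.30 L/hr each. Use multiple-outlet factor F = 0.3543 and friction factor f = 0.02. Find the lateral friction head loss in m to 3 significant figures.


Approach: apply Darcy-Weisbach with the multiple-outlet F-factor, Q = n*q/(3600*1000) m^3/s; v = Q/A; hf = F*f*(L/D)*(v^2/(2g)).
Q = 35*1.30/(3600*1000) = 1.2639e-05 m^3/s
A = pi*(20.0e-3/2)^2 = 3.1416e-04 m^2, so v = Q/A = 0.040231 m/s
hf = 0.3543*0.02*(183/0.0200)*(0.040231^2/(2*9.81)) = 0.00535 m
Therefore the lateral friction head loss = 0.00535 m.


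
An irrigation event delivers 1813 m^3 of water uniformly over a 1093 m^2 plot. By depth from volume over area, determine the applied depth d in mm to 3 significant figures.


Approach: apply depth from volume over area, d = (V/A)*1000.
d = (1813 / 1093) * 1000 = 1660 mm
Therefore the applied depth d = 1660 mm.


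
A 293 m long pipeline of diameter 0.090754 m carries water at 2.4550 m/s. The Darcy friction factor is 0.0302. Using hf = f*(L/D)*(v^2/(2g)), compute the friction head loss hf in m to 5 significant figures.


hf = 0.0302 * (293/0.090754) * (2.4550^2 / (2*9.81))
hf = 29.951 m
Therefore the friction head loss hf = 29.951 m.


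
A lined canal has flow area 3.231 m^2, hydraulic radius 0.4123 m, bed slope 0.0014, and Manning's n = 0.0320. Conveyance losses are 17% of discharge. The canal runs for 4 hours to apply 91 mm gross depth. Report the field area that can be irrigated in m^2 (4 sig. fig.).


Approach: apply Manning's equation with a conveyance and depth budget, Q = (1/n)*A*R^(2/3)*S^(1/2); Q_field = Q*(1-loss); Area = Q_field*t/(d/1000).
Step 1 — canal discharge (Manning's equation):
  Q = (1/0.0320) * 3.231 * 0.4123^(2/3) * 0.0014^(1/2) = 2.09279 m^3/s
Step 2 — delivered flow: Q_field = 2.09279*(1 - 17/100) = 1.73702 m^3/s
Step 3 — volume delivered: V = 1.73702 * 4*3600 = 25013.1 m^3
Step 4 — area served: A = V / (depth/1000) = 25013.1 / 0.091 = 274900 m^2
Therefore the field area that can be irrigated = 274900 m^2.


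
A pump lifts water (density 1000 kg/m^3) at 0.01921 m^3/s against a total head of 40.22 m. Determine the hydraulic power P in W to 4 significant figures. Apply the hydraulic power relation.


Approach: apply the hydraulic power relation, P = rho*g*Q*H.
P = 1000 * 9.81 * 0.01921 * 40.22 = 7579 W
Therefore the hydraulic power P = 7579 W.


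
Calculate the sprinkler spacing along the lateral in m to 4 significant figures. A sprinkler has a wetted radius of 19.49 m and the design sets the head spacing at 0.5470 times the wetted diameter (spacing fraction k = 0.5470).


Approach: apply the sprinkler spacing rule (spacing as a fraction of wetted diameter), S = k*(2*R).
S = 0.5470 * (2 * 19.49) = 21.32 m
Therefore the sprinkler spacing along the lateral = 21.32 m.


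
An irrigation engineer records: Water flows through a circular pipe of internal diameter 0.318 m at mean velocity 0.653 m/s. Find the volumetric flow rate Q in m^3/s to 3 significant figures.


Approach: apply the continuity equation for pipe flow, Q = A * v with A = pi*(D/2)^2.
A = pi*(0.318/2)^2 = 0.079423 m^2
Q = 0.079423 * 0.653 = 0.0519 m^3/s
Therefore the volumetric flow rate Q = 0.0519 m^3/s.


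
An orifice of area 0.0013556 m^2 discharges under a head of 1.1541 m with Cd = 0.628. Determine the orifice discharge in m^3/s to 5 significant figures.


Approach: apply the orifice equation, Q = Cd*A*sqrt(2*g*h).
Q = 0.628 * 0.0013556 * sqrt(2*9.81*1.1541) = 0.0040510 m^3/s
Therefore the orifice discharge = 0.0040510 m^3/s.


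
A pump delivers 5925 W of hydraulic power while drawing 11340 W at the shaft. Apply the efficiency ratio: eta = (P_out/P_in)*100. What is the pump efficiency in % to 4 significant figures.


eta = (5925 / 11340) * 100 = 52.25 %
Therefore the pump efficiency = 52.25 %.


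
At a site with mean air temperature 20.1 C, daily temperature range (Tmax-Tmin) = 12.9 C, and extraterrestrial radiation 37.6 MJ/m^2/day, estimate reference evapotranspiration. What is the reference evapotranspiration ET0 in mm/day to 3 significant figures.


Approach: apply the Hargreaves-Samani method, ET0 = 0.0023*(Tmean+17.8)*sqrt(Tmax-Tmin)*0.408*Ra.
ET0 = 0.0023*(20.1+17.8)*sqrt(12.9)*0.408*37.6 = 4.80 mm/day
Therefore the reference evapotranspiration ET0 = 4.80 mm/day.


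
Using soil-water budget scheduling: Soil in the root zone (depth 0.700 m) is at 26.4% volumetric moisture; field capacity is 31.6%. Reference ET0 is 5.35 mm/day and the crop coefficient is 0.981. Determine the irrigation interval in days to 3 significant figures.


Approach: apply soil-water budget scheduling, SMD = (FC-theta)/100*depth*1000; ETc = ET0*Kc; interval = SMD/ETc.
Step 1 — soil moisture deficit:
  SMD = (31.6 - 26.4)/100 * 0.700 * 1000 = 36.400 mm
Step 2 — daily crop ET (ETc = ET0*Kc):
  ETc = 5.35 * 0.981 = 5.2483 mm/day
Step 3 — irrigation interval (SMD/ETc):
  interval = 36.400 / 5.2483 = 6.94 days
Therefore the irrigation interval = 6.94 days.


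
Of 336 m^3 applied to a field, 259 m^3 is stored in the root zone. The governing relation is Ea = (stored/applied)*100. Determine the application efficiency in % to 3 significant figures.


Ea = (259/336)*100 = 77.1 %
Therefore the application efficiency = 77.1 %.


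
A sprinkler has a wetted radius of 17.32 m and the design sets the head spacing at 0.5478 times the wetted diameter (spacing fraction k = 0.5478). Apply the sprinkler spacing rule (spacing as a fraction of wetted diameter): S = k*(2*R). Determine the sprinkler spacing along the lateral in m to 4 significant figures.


S = 0.5478 * (2 * 17.32) = 18.98 m
Therefore the sprinkler spacing along the lateral = 18.98 m.


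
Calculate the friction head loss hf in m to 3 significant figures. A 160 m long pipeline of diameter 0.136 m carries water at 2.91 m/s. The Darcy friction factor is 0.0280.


Approach: apply the Darcy-Weisbach equation, hf = f*(L/D)*(v^2/(2g)).
hf = 0.0280 * (160/0.136) * (2.91^2 / (2*9.81))
hf = 14.2 m
Therefore the friction head loss hf = 14.2 m.


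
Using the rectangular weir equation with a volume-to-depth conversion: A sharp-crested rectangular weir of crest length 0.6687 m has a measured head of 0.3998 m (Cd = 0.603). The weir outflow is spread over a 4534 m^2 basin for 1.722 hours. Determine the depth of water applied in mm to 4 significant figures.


Approach: apply the rectangular weir equation with a volume-to-depth conversion, Q = (2/3)*Cd*L*sqrt(2g)*H^1.5; d = Q*t/A * 1000.
Step 1 — weir discharge:
  Q = (2/3)*0.603*0.6687*sqrt(2*9.81)*0.3998^1.5 = 0.301003 m^3/s
Step 2 — volume: V = 0.301003 * 1.722*3600 = 1865.98 m^3
Step 3 — depth: d = V/A * 1000 = 1865.98/4534 * 1000 = 411.6 mm
Therefore the depth of water applied = 411.6 mm.


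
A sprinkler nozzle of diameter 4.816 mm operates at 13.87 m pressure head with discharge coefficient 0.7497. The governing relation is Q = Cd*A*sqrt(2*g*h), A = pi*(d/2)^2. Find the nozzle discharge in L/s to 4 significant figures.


A = pi*(4.816e-3/2)^2 = 1.82164e-05 m^2
Q = 0.7497 * 1.82164e-05 * sqrt(2*9.81*13.87) * 1000 = 0.2253 L/s
Therefore the nozzle discharge = 0.2253 L/s.


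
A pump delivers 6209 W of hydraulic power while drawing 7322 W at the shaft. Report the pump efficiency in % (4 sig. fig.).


Approach: apply the efficiency ratio, eta = (P_out/P_in)*100.
eta = (6209 / 7322) * 100 = 84.80 %
Therefore the pump efficiency = 84.80 %.


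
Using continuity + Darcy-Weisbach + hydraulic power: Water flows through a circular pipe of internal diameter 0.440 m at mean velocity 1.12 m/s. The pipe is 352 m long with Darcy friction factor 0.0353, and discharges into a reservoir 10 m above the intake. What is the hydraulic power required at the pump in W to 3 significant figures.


Approach: apply continuity + Darcy-Weisbach + hydraulic power, Q = A*v; hf = f*(L/D)*(v^2/(2g)); H = static + hf; P = rho*g*Q*H.
Step 1 — flow rate (continuity, Q = A*v):
  A = pi*(0.440/2)^2 = 0.15205 m^2
  Q = 0.15205 * 1.12 = 0.17030 m^3/s
Step 2 — friction head loss (Darcy-Weisbach):
  hf = 0.0353 * (352/0.440) * (1.12^2 / (2*9.81))
  hf = 1.8055 m
Step 3 — total head: H = 10 + 1.8055 = 11.806 m
Step 4 — hydraulic power (P = rho*g*Q*H):
  P = 1000 * 9.81 * 0.17030 * 11.806 = 19700 W
Therefore the hydraulic power required at the pump = 19700 W.


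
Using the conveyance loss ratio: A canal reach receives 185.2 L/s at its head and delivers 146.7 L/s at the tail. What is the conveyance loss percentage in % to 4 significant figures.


Approach: apply the conveyance loss ratio, loss% = ((Q_head - Q_tail)/Q_head)*100.
loss = ((185.2 - 146.7)/185.2)*100 = 20.79 %
Therefore the conveyance loss percentage = 20.79 %.


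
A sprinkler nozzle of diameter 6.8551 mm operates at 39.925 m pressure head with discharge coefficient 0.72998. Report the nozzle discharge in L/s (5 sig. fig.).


Approach: apply the orifice equation, Q = Cd*A*sqrt(2*g*h), A = pi*(d/2)^2.
A = pi*(6.8551e-3/2)^2 = 3.690774e-05 m^2
Q = 0.72998 * 3.690774e-05 * sqrt(2*9.81*39.925) * 1000 = 0.75405 L/s
Therefore the nozzle discharge = 0.75405 L/s.


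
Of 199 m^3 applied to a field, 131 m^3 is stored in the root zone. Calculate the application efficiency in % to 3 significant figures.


Approach: apply the application efficiency ratio, Ea = (stored/applied)*100.
Ea = (131/199)*100 = 65.8 %
Therefore the application efficiency = 65.8 %.


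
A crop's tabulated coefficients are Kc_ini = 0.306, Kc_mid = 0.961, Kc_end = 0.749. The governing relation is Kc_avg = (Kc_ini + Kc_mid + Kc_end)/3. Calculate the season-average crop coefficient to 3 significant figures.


Kc_avg = (0.306 + 0.961 + 0.749)/3 = 0.672
Therefore the season-average crop coefficient = 0.672.


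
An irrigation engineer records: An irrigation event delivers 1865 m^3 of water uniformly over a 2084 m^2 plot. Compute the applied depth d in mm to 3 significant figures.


Approach: apply depth from volume over area, d = (V/A)*1000.
d = (1865 / 2084) * 1000 = 895 mm
Therefore the applied depth d = 895 mm.


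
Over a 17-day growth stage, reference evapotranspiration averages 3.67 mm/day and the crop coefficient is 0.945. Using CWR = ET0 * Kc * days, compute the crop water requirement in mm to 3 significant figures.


CWR = 3.67 * 0.945 * 17 = 59.0 mm
Therefore the crop water requirement = 59.0 mm.


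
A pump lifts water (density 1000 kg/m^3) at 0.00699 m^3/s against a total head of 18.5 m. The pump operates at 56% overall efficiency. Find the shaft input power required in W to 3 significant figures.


Approach: apply hydraulic power then efficiency conversion, P = rho*g*Q*H; P_in = P/eta.
Step 1 — hydraulic power (P = rho*g*Q*H):
  P = 1000 * 9.81 * 0.00699 * 18.5 = 1268.6 W
Step 2 — input power: P_in = P/eta = 1268.6 / 0.56 = 2270 W
Therefore the shaft input power required = 2270 W.


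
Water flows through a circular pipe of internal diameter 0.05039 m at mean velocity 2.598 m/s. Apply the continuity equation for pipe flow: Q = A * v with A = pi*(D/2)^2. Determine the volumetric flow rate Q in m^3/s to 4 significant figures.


A = pi*(0.05039/2)^2 = 0.00199425 m^2
Q = 0.00199425 * 2.598 = 0.005181 m^3/s
Therefore the volumetric flow rate Q = 0.005181 m^3/s.


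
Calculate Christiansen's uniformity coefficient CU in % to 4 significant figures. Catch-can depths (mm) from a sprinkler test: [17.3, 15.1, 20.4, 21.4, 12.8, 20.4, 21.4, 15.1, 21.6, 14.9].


Approach: apply Christiansen's uniformity coefficient, CU = (1 - mean_abs_deviation/mean)*100.
mean = 18.0400 mm
mean |d_i - mean| = 3.00000 mm
CU = (1 - 3.00000/18.0400)*100 = 83.37 %
Therefore Christiansen's uniformity coefficient CU = 83.37 %.


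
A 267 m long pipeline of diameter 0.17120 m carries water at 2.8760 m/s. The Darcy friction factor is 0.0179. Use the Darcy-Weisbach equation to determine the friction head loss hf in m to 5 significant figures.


Approach: apply the Darcy-Weisbach equation, hf = f*(L/D)*(v^2/(2g)).
hf = 0.0179 * (267/0.17120) * (2.8760^2 / (2*9.81))
hf = 11.769 m
Therefore the friction head loss hf = 11.769 m.


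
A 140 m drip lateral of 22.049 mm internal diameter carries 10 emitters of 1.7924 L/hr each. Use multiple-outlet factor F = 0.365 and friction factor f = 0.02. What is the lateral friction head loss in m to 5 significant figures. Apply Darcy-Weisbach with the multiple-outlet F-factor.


Approach: apply Darcy-Weisbach with the multiple-outlet F-factor, Q = n*q/(3600*1000) m^3/s; v = Q/A; hf = F*f*(L/D)*(v^2/(2g)).
Q = 10*1.7924/(3600*1000) = 4.978889e-06 m^3/s
A = pi*(22.049e-3/2)^2 = 3.818279e-04 m^2, so v = Q/A = 0.01303961 m/s
hf = 0.365*0.02*(140/0.022049)*(0.01303961^2/(2*9.81)) = 0.00040169 m
Therefore the lateral friction head loss = 0.00040169 m.


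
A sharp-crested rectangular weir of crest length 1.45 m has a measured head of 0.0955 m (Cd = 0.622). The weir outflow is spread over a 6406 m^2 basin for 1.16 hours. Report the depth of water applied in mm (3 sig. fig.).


Approach: apply the rectangular weir equation with a volume-to-depth conversion, Q = (2/3)*Cd*L*sqrt(2g)*H^1.5; d = Q*t/A * 1000.
Step 1 — weir discharge:
  Q = (2/3)*0.622*1.45*sqrt(2*9.81)*0.0955^1.5 = 0.078600 m^3/s
Step 2 — volume: V = 0.078600 * 1.16*3600 = 328.23 m^3
Step 3 — depth: d = V/A * 1000 = 328.23/6406 * 1000 = 51.2 mm
Therefore the depth of water applied = 51.2 mm.


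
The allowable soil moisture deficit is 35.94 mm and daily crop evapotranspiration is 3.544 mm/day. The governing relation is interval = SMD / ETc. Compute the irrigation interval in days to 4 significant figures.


interval = 35.94 / 3.544 = 10.14 days
Therefore the irrigation interval = 10.14 days.


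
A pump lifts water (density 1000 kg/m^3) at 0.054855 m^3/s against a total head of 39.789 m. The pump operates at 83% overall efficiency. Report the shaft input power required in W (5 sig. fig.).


Approach: apply hydraulic power then efficiency conversion, P = rho*g*Q*H; P_in = P/eta.
Step 1 — hydraulic power (P = rho*g*Q*H):
  P = 1000 * 9.81 * 0.054855 * 39.789 = 21411.56 W
Step 2 — input power: P_in = P/eta = 21411.56 / 0.83 = 25797 W
Therefore the shaft input power required = 25797 W.


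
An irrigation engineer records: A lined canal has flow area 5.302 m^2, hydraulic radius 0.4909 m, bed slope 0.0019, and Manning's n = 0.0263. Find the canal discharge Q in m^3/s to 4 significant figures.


Approach: apply Manning's equation, Q = (1/n)*A*R^(2/3)*S^(1/2).
Q = (1/0.0263) * 5.302 * 0.4909^(2/3) * 0.0019^(1/2) = 5.468 m^3/s
Therefore the canal discharge Q = 5.468 m^3/s.


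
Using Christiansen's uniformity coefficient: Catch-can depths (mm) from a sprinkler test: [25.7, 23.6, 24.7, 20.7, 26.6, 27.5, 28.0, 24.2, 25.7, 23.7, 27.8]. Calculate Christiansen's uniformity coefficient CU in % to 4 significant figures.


Approach: apply Christiansen's uniformity coefficient, CU = (1 - mean_abs_deviation/mean)*100.
mean = 25.2909 mm
mean |d_i - mean| = 1.73719 mm
CU = (1 - 1.73719/25.2909)*100 = 93.13 %
Therefore Christiansen's uniformity coefficient CU = 93.13 %.


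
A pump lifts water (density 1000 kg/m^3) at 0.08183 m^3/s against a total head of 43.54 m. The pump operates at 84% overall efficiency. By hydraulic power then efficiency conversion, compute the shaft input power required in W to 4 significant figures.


Approach: apply hydraulic power then efficiency conversion, P = rho*g*Q*H; P_in = P/eta.
Step 1 — hydraulic power (P = rho*g*Q*H):
  P = 1000 * 9.81 * 0.08183 * 43.54 = 34951.8 W
Step 2 — input power: P_in = P/eta = 34951.8 / 0.84 = 41610 W
Therefore the shaft input power required = 41610 W.


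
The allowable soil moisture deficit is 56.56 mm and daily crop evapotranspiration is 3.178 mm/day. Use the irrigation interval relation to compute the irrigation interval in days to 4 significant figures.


Approach: apply the irrigation interval relation, interval = SMD / ETc.
interval = 56.56 / 3.178 = 17.80 days
Therefore the irrigation interval = 17.80 days.


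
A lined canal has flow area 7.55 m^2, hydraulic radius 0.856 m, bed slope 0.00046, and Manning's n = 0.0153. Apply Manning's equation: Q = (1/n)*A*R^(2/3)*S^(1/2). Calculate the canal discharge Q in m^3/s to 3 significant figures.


Q = (1/0.0153) * 7.55 * 0.856^(2/3) * 0.00046^(1/2) = 9.54 m^3/s
Therefore the canal discharge Q = 9.54 m^3/s.


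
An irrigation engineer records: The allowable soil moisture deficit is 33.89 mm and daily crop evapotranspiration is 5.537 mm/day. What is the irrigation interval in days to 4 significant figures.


Approach: apply the irrigation interval relation, interval = SMD / ETc.
interval = 33.89 / 5.537 = 6.121 days
Therefore the irrigation interval = 6.121 days.


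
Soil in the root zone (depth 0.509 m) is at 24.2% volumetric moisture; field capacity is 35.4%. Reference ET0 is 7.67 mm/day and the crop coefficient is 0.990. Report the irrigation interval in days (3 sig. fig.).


Approach: apply soil-water budget scheduling, SMD = (FC-theta)/100*depth*1000; ETc = ET0*Kc; interval = SMD/ETc.
Step 1 — soil moisture deficit:
  SMD = (35.4 - 24.2)/100 * 0.509 * 1000 = 57.008 mm
Step 2 — daily crop ET (ETc = ET0*Kc):
  ETc = 7.67 * 0.990 = 7.5933 mm/day
Step 3 — irrigation interval (SMD/ETc):
  interval = 57.008 / 7.5933 = 7.51 days
Therefore the irrigation interval = 7.51 days.


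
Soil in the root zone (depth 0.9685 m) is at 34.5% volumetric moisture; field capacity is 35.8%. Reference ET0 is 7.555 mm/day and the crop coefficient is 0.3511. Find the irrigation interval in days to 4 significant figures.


Approach: apply soil-water budget scheduling, SMD = (FC-theta)/100*depth*1000; ETc = ET0*Kc; interval = SMD/ETc.
Step 1 — soil moisture deficit:
  SMD = (35.8 - 34.5)/100 * 0.9685 * 1000 = 12.5905 mm
Step 2 — daily crop ET (ETc = ET0*Kc):
  ETc = 7.555 * 0.3511 = 2.65256 mm/day
Step 3 — irrigation interval (SMD/ETc):
  interval = 12.5905 / 2.65256 = 4.747 days
Therefore the irrigation interval = 4.747 days.


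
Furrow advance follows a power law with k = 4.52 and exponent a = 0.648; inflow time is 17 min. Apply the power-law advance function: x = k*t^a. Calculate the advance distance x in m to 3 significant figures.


x = 4.52 * 17^0.648 = 28.3 m
Therefore the advance distance x = 28.3 m.


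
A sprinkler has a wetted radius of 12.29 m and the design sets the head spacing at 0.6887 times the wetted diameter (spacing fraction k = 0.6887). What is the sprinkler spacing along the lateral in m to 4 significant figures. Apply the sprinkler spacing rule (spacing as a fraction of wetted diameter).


Approach: apply the sprinkler spacing rule (spacing as a fraction of wetted diameter), S = k*(2*R).
S = 0.6887 * (2 * 12.29) = 16.93 m
Therefore the sprinkler spacing along the lateral = 16.93 m.


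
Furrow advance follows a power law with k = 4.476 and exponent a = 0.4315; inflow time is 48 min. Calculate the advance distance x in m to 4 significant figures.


Approach: apply the power-law advance function, x = k*t^a.
x = 4.476 * 48^0.4315 = 23.79 m
Therefore the advance distance x = 23.79 m.


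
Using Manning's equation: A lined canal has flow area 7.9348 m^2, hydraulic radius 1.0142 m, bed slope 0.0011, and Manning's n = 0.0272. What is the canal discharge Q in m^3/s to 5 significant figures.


Approach: apply Manning's equation, Q = (1/n)*A*R^(2/3)*S^(1/2).
Q = (1/0.0272) * 7.9348 * 1.0142^(2/3) * 0.0011^(1/2) = 9.7667 m^3/s
Therefore the canal discharge Q = 9.7667 m^3/s.


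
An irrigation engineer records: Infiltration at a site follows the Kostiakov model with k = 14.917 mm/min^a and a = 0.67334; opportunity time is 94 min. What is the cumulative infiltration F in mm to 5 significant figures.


Approach: apply the Kostiakov infiltration equation, F = k*t^a.
F = 14.917 * 94^0.67334 = 317.88 mm
Therefore the cumulative infiltration F = 317.88 mm.


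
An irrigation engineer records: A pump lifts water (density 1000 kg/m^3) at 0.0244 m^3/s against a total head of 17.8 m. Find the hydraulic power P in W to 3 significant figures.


Approach: apply the hydraulic power relation, P = rho*g*Q*H.
P = 1000 * 9.81 * 0.0244 * 17.8 = 4260 W
Therefore the hydraulic power P = 4260 W.


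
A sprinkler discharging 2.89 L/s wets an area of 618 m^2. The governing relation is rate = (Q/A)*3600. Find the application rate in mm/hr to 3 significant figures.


rate = (2.89 / 618) * 3600 = 16.8 mm/hr
Therefore the application rate = 16.8 mm/hr.


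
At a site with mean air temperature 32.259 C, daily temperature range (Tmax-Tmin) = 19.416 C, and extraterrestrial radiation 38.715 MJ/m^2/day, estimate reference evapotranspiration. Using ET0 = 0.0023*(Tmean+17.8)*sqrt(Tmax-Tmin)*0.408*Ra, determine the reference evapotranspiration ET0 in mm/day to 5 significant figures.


ET0 = 0.0023*(32.259+17.8)*sqrt(19.416)*0.408*38.715 = 8.0136 mm/day
Therefore the reference evapotranspiration ET0 = 8.0136 mm/day.


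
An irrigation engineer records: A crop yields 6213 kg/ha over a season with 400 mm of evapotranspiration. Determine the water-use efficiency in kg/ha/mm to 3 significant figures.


Approach: apply the water-use efficiency ratio, WUE = yield/ET.
WUE = 6213 / 400 = 15.5 kg/ha/mm
Therefore the water-use efficiency = 15.5 kg/ha/mm.


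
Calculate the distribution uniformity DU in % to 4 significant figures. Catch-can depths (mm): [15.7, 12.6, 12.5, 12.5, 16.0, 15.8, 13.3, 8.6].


Approach: apply the low-quarter distribution uniformity, DU = (mean of lowest quarter of readings / overall mean)*100.
sorted lowest 2 of 8: [8.6, 12.5] -> mean = 10.5500 mm
overall mean = 13.3750 mm
DU = (10.5500/13.3750)*100 = 78.88 %
Therefore the distribution uniformity DU = 78.88 %.


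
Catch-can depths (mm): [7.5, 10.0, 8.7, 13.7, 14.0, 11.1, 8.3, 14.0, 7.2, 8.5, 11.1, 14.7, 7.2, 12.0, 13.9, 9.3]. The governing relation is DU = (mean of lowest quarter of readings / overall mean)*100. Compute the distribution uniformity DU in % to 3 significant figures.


sorted lowest 4 of 16: [7.2, 7.2, 7.5, 8.3] -> mean = 7.5500 mm
overall mean = 10.700 mm
DU = (7.5500/10.700)*100 = 70.6 %
Therefore the distribution uniformity DU = 70.6 %.


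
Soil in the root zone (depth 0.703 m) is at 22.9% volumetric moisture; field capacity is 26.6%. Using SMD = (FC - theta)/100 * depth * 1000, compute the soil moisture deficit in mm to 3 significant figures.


SMD = (26.6 - 22.9)/100 * 0.703 * 1000 = 26.0 mm
Therefore the soil moisture deficit = 26.0 mm.


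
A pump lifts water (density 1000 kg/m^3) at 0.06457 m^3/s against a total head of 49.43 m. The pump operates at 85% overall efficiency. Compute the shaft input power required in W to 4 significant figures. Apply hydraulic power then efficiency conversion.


Approach: apply hydraulic power then efficiency conversion, P = rho*g*Q*H; P_in = P/eta.
Step 1 — hydraulic power (P = rho*g*Q*H):
  P = 1000 * 9.81 * 0.06457 * 49.43 = 31310.5 W
Step 2 — input power: P_in = P/eta = 31310.5 / 0.85 = 36840 W
Therefore the shaft input power required = 36840 W.


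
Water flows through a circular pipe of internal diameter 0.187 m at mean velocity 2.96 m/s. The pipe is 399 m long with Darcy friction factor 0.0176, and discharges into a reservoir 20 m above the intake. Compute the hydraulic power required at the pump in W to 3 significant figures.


Approach: apply continuity + Darcy-Weisbach + hydraulic power, Q = A*v; hf = f*(L/D)*(v^2/(2g)); H = static + hf; P = rho*g*Q*H.
Step 1 — flow rate (continuity, Q = A*v):
  A = pi*(0.187/2)^2 = 0.027465 m^2
  Q = 0.027465 * 2.96 = 0.081295 m^3/s
Step 2 — friction head loss (Darcy-Weisbach):
  hf = 0.0176 * (399/0.187) * (2.96^2 / (2*9.81))
  hf = 16.770 m
Step 3 — total head: H = 20 + 16.770 = 36.770 m
Step 4 — hydraulic power (P = rho*g*Q*H):
  P = 1000 * 9.81 * 0.081295 * 36.770 = 29300 W
Therefore the hydraulic power required at the pump = 29300 W.


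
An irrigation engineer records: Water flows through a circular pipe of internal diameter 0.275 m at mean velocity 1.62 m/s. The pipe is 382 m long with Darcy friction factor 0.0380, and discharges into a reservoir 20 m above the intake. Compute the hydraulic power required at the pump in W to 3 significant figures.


Approach: apply continuity + Darcy-Weisbach + hydraulic power, Q = A*v; hf = f*(L/D)*(v^2/(2g)); H = static + hf; P = rho*g*Q*H.
Step 1 — flow rate (continuity, Q = A*v):
  A = pi*(0.275/2)^2 = 0.059396 m^2
  Q = 0.059396 * 1.62 = 0.096221 m^3/s
Step 2 — friction head loss (Darcy-Weisbach):
  hf = 0.0380 * (382/0.275) * (1.62^2 / (2*9.81))
  hf = 7.0607 m
Step 3 — total head: H = 20 + 7.0607 = 27.061 m
Step 4 — hydraulic power (P = rho*g*Q*H):
  P = 1000 * 9.81 * 0.096221 * 27.061 = 25500 W
Therefore the hydraulic power required at the pump = 25500 W.


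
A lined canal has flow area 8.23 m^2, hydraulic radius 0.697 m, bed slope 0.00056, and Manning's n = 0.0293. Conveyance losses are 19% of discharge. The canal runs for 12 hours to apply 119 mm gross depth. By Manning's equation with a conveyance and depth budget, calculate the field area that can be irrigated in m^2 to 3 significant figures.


Approach: apply Manning's equation with a conveyance and depth budget, Q = (1/n)*A*R^(2/3)*S^(1/2); Q_field = Q*(1-loss); Area = Q_field*t/(d/1000).
Step 1 — canal discharge (Manning's equation):
  Q = (1/0.0293) * 8.23 * 0.697^(2/3) * 0.00056^(1/2) = 5.2253 m^3/s
Step 2 — delivered flow: Q_field = 5.2253*(1 - 19/100) = 4.2325 m^3/s
Step 3 — volume delivered: V = 4.2325 * 12*3600 = 182850 m^3
Step 4 — area served: A = V / (depth/1000) = 182850 / 0.119 = 1540000 m^2
Therefore the field area that can be irrigated = 1540000 m^2.


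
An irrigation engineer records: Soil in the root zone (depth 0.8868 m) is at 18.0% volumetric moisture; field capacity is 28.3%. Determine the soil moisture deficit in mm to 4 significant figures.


Approach: apply the soil moisture deficit relation, SMD = (FC - theta)/100 * depth * 1000.
SMD = (28.3 - 18.0)/100 * 0.8868 * 1000 = 91.34 mm
Therefore the soil moisture deficit = 91.34 mm.


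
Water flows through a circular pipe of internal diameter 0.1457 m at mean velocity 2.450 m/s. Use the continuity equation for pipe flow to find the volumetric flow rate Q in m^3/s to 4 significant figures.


Approach: apply the continuity equation for pipe flow, Q = A * v with A = pi*(D/2)^2.
A = pi*(0.1457/2)^2 = 0.0166728 m^2
Q = 0.0166728 * 2.450 = 0.04085 m^3/s
Therefore the volumetric flow rate Q = 0.04085 m^3/s.


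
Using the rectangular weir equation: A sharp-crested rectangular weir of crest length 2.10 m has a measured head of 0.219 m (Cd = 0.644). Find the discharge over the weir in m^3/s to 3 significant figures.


Approach: apply the rectangular weir equation, Q = (2/3)*Cd*L*sqrt(2g)*H^1.5.
Q = (2/3)*0.644*2.10*sqrt(2*9.81)*0.219^1.5 = 0.409 m^3/s
Therefore the discharge over the weir = 0.409 m^3/s.


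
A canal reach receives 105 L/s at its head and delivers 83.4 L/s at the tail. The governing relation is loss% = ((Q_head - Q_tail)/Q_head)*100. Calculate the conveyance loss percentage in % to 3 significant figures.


loss = ((105 - 83.4)/105)*100 = 20.6 %
Therefore the conveyance loss percentage = 20.6 %.


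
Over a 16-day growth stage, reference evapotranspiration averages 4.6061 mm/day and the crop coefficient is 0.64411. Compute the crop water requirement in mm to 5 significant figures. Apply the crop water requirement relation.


Approach: apply the crop water requirement relation, CWR = ET0 * Kc * days.
CWR = 4.6061 * 0.64411 * 16 = 47.469 mm
Therefore the crop water requirement = 47.469 mm.


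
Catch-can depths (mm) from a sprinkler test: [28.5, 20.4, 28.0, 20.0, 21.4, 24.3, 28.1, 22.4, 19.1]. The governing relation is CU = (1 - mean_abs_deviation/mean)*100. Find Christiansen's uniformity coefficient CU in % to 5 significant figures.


mean = 23.57778 mm
mean |d_i - mean| = 3.241975 mm
CU = (1 - 3.241975/23.57778)*100 = 86.250 %
Therefore Christiansen's uniformity coefficient CU = 86.250 %.


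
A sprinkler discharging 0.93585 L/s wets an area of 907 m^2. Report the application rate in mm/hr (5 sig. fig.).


Approach: apply the application rate relation, rate = (Q/A)*3600.
rate = (0.93585 / 907) * 3600 = 3.7145 mm/hr
Therefore the application rate = 3.7145 mm/hr.


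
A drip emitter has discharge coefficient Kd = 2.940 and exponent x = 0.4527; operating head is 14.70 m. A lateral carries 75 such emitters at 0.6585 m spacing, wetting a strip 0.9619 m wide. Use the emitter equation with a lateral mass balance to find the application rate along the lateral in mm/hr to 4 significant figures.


Approach: apply the emitter equation with a lateral mass balance, q = Kd*h^x; Q = n*q; rate = Q/(n*spacing*width).
Step 1 — single emitter flow (q = Kd*h^x):
  q = 2.940 * 14.70^0.4527 = 9.92640 L/hr
Step 2 — total lateral flow: Q = 75 * 9.92640 = 744.480 L/hr
Step 3 — wetted area: A = 75 * 0.6585 * 0.9619 = 47.5058 m^2
Step 4 — application rate: Q/A = 744.480/47.5058 = 15.67 mm/hr
Therefore the application rate along the lateral = 15.67 mm/hr.


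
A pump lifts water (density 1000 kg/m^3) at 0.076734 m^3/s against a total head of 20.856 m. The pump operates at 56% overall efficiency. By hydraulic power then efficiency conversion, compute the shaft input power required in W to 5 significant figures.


Approach: apply hydraulic power then efficiency conversion, P = rho*g*Q*H; P_in = P/eta.
Step 1 — hydraulic power (P = rho*g*Q*H):
  P = 1000 * 9.81 * 0.076734 * 20.856 = 15699.57 W
Step 2 — input power: P_in = P/eta = 15699.57 / 0.56 = 28035 W
Therefore the shaft input power required = 28035 W.


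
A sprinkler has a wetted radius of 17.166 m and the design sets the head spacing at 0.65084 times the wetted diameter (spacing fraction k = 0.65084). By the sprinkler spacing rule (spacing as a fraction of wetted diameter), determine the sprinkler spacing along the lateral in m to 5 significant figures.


Approach: apply the sprinkler spacing rule (spacing as a fraction of wetted diameter), S = k*(2*R).
S = 0.65084 * (2 * 17.166) = 22.345 m
Therefore the sprinkler spacing along the lateral = 22.345 m.


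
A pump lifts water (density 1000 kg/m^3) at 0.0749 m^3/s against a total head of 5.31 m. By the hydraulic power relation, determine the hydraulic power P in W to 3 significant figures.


Approach: apply the hydraulic power relation, P = rho*g*Q*H.
P = 1000 * 9.81 * 0.0749 * 5.31 = 3900 W
Therefore the hydraulic power P = 3900 W.


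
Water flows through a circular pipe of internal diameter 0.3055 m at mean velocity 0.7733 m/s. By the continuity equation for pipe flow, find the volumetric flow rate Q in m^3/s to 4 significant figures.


Approach: apply the continuity equation for pipe flow, Q = A * v with A = pi*(D/2)^2.
A = pi*(0.3055/2)^2 = 0.0733014 m^2
Q = 0.0733014 * 0.7733 = 0.05668 m^3/s
Therefore the volumetric flow rate Q = 0.05668 m^3/s.


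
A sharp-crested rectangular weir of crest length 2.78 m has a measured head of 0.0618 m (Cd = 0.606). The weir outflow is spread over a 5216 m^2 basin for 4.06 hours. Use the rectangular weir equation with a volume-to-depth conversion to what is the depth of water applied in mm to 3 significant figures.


Approach: apply the rectangular weir equation with a volume-to-depth conversion, Q = (2/3)*Cd*L*sqrt(2g)*H^1.5; d = Q*t/A * 1000.
Step 1 — weir discharge:
  Q = (2/3)*0.606*2.78*sqrt(2*9.81)*0.0618^1.5 = 0.076429 m^3/s
Step 2 — volume: V = 0.076429 * 4.06*3600 = 1117.1 m^3
Step 3 — depth: d = V/A * 1000 = 1117.1/5216 * 1000 = 214 mm
Therefore the depth of water applied = 214 mm.


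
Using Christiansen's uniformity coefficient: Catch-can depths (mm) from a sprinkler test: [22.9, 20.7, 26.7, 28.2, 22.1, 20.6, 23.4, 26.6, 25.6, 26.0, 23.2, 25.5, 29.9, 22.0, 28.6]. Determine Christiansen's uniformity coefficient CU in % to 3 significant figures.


Approach: apply Christiansen's uniformity coefficient, CU = (1 - mean_abs_deviation/mean)*100.
mean = 24.800 mm
mean |d_i - mean| = 2.4933 mm
CU = (1 - 2.4933/24.800)*100 = 89.9 %
Therefore Christiansen's uniformity coefficient CU = 89.9 %.


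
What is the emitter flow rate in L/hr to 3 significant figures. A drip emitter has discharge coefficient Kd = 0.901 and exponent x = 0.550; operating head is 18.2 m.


Approach: apply the emitter characteristic equation, q = Kd * h^x.
q = 0.901 * 18.2^0.550 = 4.44 L/hr
Therefore the emitter flow rate = 4.44 L/hr.


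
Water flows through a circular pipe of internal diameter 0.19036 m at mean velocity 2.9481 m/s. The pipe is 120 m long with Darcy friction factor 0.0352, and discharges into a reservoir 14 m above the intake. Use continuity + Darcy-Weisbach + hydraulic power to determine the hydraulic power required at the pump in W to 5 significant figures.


Approach: apply continuity + Darcy-Weisbach + hydraulic power, Q = A*v; hf = f*(L/D)*(v^2/(2g)); H = static + hf; P = rho*g*Q*H.
Step 1 — flow rate (continuity, Q = A*v):
  A = pi*(0.19036/2)^2 = 0.02846042 m^2
  Q = 0.02846042 * 2.9481 = 0.08390416 m^3/s
Step 2 — friction head loss (Darcy-Weisbach):
  hf = 0.0352 * (120/0.19036) * (2.9481^2 / (2*9.81))
  hf = 9.829550 m
Step 3 — total head: H = 14 + 9.829550 = 23.82955 m
Step 4 — hydraulic power (P = rho*g*Q*H):
  P = 1000 * 9.81 * 0.08390416 * 23.82955 = 19614 W
Therefore the hydraulic power required at the pump = 19614 W.


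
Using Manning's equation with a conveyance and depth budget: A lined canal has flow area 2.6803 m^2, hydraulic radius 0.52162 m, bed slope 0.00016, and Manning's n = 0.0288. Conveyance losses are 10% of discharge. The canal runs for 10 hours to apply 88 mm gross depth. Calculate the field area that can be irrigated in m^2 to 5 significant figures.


Approach: apply Manning's equation with a conveyance and depth budget, Q = (1/n)*A*R^(2/3)*S^(1/2); Q_field = Q*(1-loss); Area = Q_field*t/(d/1000).
Step 1 — canal discharge (Manning's equation):
  Q = (1/0.0288) * 2.6803 * 0.52162^(2/3) * 0.00016^(1/2) = 0.7628171 m^3/s
Step 2 — delivered flow: Q_field = 0.7628171*(1 - 10/100) = 0.6865354 m^3/s
Step 3 — volume delivered: V = 0.6865354 * 10*3600 = 24715.27 m^3
Step 4 — area served: A = V / (depth/1000) = 24715.27 / 0.088 = 280860 m^2
Therefore the field area that can be irrigated = 280860 m^2.


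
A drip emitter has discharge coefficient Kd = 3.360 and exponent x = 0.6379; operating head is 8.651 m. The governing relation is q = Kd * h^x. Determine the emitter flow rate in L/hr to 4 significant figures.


q = 3.360 * 8.651^0.6379 = 13.31 L/hr
Therefore the emitter flow rate = 13.31 L/hr.


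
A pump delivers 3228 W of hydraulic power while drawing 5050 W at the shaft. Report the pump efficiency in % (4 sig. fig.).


Approach: apply the efficiency ratio, eta = (P_out/P_in)*100.
eta = (3228 / 5050) * 100 = 63.92 %
Therefore the pump efficiency = 63.92 %.


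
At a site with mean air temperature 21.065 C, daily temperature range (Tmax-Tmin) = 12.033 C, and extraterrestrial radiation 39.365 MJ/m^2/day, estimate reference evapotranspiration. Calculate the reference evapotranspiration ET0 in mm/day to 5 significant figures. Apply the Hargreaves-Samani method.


Approach: apply the Hargreaves-Samani method, ET0 = 0.0023*(Tmean+17.8)*sqrt(Tmax-Tmin)*0.408*Ra.
ET0 = 0.0023*(21.065+17.8)*sqrt(12.033)*0.408*39.365 = 4.9802 mm/day
Therefore the reference evapotranspiration ET0 = 4.9802 mm/day.


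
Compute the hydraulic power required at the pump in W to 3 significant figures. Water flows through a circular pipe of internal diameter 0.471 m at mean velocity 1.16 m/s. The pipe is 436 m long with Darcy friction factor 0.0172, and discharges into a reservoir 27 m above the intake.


Approach: apply continuity + Darcy-Weisbach + hydraulic power, Q = A*v; hf = f*(L/D)*(v^2/(2g)); H = static + hf; P = rho*g*Q*H.
Step 1 — flow rate (continuity, Q = A*v):
  A = pi*(0.471/2)^2 = 0.17423 m^2
  Q = 0.17423 * 1.16 = 0.20211 m^3/s
Step 2 — friction head loss (Darcy-Weisbach):
  hf = 0.0172 * (436/0.471) * (1.16^2 / (2*9.81))
  hf = 1.0920 m
Step 3 — total head: H = 27 + 1.0920 = 28.092 m
Step 4 — hydraulic power (P = rho*g*Q*H):
  P = 1000 * 9.81 * 0.20211 * 28.092 = 55700 W
Therefore the hydraulic power required at the pump = 55700 W.


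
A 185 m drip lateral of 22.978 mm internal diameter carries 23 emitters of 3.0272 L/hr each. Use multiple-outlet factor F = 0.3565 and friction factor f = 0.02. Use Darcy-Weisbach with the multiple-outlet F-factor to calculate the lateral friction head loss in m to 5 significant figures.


Approach: apply Darcy-Weisbach with the multiple-outlet F-factor, Q = n*q/(3600*1000) m^3/s; v = Q/A; hf = F*f*(L/D)*(v^2/(2g)).
Q = 23*3.0272/(3600*1000) = 1.934044e-05 m^3/s
A = pi*(22.978e-3/2)^2 = 4.146812e-04 m^2, so v = Q/A = 0.04663931 m/s
hf = 0.3565*0.02*(185/0.022978)*(0.04663931^2/(2*9.81)) = 0.0063644 m
Therefore the lateral friction head loss = 0.0063644 m.
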